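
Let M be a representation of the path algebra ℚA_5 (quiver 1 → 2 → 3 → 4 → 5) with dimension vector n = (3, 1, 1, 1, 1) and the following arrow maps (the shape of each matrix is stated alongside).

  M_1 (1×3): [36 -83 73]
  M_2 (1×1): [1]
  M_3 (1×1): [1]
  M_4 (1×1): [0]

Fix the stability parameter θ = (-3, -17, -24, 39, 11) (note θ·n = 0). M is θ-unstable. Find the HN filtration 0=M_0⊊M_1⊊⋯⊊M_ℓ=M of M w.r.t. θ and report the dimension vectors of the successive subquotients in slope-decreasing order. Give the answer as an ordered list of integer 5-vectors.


Interval decomposition of M: I[1,1]^2, I[1,4], I[5,5].
HN type (ℓ=4): μ^(1)=39; μ^(2)=11; μ^(3)=-3; μ^(4)=-44/3

((0, 0, 0, 1, 0); (0, 0, 0, 0, 1); (2, 0, 0, 0, 0); (1, 1, 1, 0, 0))


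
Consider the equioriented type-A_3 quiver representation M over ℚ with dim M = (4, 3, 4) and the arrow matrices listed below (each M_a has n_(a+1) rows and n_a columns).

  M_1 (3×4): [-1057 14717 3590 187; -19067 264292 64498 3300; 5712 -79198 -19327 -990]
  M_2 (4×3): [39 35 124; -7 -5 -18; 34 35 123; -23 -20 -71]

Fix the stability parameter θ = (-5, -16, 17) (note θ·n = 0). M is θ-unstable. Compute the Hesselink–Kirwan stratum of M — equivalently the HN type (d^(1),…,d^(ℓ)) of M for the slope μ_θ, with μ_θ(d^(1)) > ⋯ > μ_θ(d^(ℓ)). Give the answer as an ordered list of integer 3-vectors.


Via rank(M_{q-1}∘⋯∘M_p): M ≅ I[1,1], I[1,2], I[1,3]^2, I[3,3]^2.
μ_θ-semistable layers: μ^(1)=17; μ^(2)=-5; μ^(3)=-21/2

((0, 0, 4); (1, 0, 0); (3, 3, 0))


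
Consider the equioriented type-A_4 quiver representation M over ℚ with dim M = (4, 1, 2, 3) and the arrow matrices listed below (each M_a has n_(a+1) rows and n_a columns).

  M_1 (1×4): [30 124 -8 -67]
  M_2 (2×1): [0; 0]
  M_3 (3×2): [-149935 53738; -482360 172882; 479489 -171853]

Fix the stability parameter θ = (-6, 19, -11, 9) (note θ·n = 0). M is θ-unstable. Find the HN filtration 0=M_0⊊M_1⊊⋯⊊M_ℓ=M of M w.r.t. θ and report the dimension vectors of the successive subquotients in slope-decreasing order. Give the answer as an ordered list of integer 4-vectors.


Interval decomposition of M: I[1,1]^3, I[1,2], I[3,4]^2, I[4,4].
HN type (ℓ=4): μ^(1)=19; μ^(2)=9; μ^(3)=-6; μ^(4)=-11

((0, 1, 0, 0); (0, 0, 0, 3); (4, 0, 0, 0); (0, 0, 2, 0))


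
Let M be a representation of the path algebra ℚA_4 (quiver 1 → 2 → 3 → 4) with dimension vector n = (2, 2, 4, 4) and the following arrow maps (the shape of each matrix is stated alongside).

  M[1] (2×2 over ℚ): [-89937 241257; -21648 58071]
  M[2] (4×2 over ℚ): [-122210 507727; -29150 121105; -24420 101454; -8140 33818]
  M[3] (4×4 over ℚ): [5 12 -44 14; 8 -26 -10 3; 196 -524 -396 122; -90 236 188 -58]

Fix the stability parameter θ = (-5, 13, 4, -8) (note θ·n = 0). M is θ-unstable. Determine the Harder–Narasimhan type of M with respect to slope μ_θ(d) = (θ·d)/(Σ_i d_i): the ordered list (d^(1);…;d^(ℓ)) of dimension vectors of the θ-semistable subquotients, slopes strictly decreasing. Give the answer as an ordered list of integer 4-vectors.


Via rank(M_{q-1}∘⋯∘M_p): M ≅ I[1,2], I[1,4], I[3,3]^2, I[3,4], I[4,4]^2.
μ_θ-semistable layers: μ^(1)=13; μ^(2)=4; μ^(3)=3; μ^(4)=-2; μ^(5)=-5; μ^(6)=-8

((0, 1, 0, 0); (0, 0, 2, 0); (0, 1, 1, 1); (0, 0, 1, 1); (2, 0, 0, 0); (0, 0, 0, 2))


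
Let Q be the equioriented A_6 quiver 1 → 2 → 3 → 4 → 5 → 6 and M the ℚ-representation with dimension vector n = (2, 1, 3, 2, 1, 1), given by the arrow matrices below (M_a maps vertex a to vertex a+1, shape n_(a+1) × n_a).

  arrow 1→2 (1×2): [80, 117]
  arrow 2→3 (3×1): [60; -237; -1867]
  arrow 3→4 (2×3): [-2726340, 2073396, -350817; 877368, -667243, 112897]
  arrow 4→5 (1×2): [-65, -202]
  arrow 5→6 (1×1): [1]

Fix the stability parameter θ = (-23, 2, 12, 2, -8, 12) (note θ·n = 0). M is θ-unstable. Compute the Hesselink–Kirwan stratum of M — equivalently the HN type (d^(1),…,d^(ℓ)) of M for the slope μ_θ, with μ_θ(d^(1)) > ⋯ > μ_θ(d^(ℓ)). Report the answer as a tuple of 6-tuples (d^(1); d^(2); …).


Interval decomposition of M: I[1,1], I[1,6], I[3,3], I[3,4].
HN type (ℓ=4): μ^(1)=12; μ^(2)=7; μ^(3)=2; μ^(4)=-23

((0, 0, 1, 0, 0, 1); (0, 0, 1, 1, 0, 0); (0, 1, 1, 1, 1, 0); (2, 0, 0, 0, 0, 0))


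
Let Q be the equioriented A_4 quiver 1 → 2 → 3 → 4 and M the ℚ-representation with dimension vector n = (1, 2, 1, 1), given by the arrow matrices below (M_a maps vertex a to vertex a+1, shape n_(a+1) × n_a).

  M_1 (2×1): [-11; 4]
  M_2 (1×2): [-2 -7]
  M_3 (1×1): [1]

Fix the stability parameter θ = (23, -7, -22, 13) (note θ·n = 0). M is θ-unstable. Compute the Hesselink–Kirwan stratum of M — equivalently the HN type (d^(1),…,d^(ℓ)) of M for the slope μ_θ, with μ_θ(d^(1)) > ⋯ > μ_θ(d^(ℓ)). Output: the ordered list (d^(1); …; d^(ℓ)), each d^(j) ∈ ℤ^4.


Interval decomposition of M: I[1,4], I[2,2].
HN type (ℓ=3): μ^(1)=13; μ^(2)=-2; μ^(3)=-7

((0, 0, 0, 1); (1, 1, 1, 0); (0, 1, 0, 0))


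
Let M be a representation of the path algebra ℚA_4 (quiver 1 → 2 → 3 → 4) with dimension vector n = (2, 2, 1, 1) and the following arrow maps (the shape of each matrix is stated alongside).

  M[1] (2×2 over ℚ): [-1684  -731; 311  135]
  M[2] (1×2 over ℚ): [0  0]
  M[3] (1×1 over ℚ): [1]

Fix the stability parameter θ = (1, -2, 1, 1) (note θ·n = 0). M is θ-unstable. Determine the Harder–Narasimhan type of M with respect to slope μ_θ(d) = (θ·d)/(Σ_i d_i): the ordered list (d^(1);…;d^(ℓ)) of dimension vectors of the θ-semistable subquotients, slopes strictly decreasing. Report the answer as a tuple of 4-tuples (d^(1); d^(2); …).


Barcode: M ≅ I[1,2]^2, I[3,4]. HN layers by μ_θ (2 steps, strictly decreasing):
  μ^(1)=1; μ^(2)=-1/2

((0, 0, 1, 1); (2, 2, 0, 0))


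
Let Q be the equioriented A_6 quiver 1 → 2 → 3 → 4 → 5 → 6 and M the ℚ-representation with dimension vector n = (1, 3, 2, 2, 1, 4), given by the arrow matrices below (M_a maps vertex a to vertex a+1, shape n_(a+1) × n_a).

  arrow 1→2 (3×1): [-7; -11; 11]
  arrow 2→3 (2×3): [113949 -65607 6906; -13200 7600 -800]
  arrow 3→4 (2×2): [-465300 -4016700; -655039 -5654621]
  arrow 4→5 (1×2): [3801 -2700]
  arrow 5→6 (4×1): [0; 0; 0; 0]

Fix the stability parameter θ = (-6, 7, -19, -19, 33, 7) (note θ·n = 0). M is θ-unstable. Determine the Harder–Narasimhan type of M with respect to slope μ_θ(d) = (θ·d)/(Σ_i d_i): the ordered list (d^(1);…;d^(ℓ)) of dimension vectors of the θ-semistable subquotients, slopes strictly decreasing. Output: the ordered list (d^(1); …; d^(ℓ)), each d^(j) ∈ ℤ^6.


Via rank(M_{q-1}∘⋯∘M_p): M ≅ I[1,2], I[2,2], I[2,4], I[3,3], I[4,5], I[6,6]^4.
μ_θ-semistable layers: μ^(1)=33; μ^(2)=7; μ^(3)=-6; μ^(4)=-31/3; μ^(5)=-19

((0, 0, 0, 0, 1, 0); (0, 2, 0, 0, 0, 4); (1, 0, 0, 0, 0, 0); (0, 1, 1, 1, 0, 0); (0, 0, 1, 1, 0, 0))


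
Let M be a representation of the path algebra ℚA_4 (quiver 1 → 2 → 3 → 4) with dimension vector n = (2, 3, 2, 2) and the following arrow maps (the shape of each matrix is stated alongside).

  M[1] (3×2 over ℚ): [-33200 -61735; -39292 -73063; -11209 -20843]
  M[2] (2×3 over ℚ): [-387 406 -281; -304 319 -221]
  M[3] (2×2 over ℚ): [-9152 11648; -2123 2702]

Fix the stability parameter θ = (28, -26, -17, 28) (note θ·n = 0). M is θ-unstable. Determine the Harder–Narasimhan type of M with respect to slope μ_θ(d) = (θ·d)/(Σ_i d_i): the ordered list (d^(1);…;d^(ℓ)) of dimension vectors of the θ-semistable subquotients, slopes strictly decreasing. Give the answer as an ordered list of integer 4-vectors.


Interval decomposition of M: I[1,3], I[1,4], I[2,2], I[4,4].
HN type (ℓ=3): μ^(1)=28; μ^(2)=-5; μ^(3)=-26

((0, 0, 0, 2); (2, 2, 2, 0); (0, 1, 0, 0))


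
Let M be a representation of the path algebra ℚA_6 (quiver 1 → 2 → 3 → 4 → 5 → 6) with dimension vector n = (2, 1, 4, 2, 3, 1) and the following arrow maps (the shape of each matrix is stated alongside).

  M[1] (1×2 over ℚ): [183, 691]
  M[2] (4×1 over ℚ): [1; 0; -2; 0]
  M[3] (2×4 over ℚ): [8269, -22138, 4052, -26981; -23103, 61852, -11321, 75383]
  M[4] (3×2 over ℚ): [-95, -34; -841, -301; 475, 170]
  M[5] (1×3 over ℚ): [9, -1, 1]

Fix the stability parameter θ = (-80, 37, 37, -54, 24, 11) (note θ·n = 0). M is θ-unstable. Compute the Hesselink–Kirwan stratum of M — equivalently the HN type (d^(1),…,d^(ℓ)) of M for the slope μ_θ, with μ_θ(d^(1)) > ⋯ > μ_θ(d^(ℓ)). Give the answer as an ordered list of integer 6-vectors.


Interval decomposition of M: I[1,1], I[1,5], I[3,3]^2, I[3,6], I[5,5].
HN type (ℓ=6): μ^(1)=37; μ^(2)=24; μ^(3)=35/2; μ^(4)=20/3; μ^(5)=-17/2; μ^(6)=-80

((0, 0, 2, 0, 0, 0); (0, 0, 0, 0, 2, 0); (0, 0, 0, 0, 1, 1); (0, 1, 1, 1, 0, 0); (0, 0, 1, 1, 0, 0); (2, 0, 0, 0, 0, 0))


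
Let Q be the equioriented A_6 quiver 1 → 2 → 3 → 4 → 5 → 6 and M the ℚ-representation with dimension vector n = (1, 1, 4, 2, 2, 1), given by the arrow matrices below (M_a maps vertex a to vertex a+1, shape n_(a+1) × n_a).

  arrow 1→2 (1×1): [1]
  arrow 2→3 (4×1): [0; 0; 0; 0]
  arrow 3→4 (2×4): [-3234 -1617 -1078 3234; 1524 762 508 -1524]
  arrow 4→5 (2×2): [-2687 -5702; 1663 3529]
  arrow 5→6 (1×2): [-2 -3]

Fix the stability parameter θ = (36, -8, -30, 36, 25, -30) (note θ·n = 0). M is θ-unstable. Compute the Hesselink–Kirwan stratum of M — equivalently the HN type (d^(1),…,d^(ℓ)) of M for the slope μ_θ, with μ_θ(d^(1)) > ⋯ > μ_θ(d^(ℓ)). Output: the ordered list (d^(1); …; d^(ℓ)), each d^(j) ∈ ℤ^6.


Barcode: M ≅ I[1,2], I[3,3]^3, I[3,6], I[4,5]. HN layers by μ_θ (4 steps, strictly decreasing):
  μ^(1)=61/2; μ^(2)=14; μ^(3)=31/3; μ^(4)=-30

((0, 0, 0, 1, 1, 0); (1, 1, 0, 0, 0, 0); (0, 0, 0, 1, 1, 1); (0, 0, 4, 0, 0, 0))


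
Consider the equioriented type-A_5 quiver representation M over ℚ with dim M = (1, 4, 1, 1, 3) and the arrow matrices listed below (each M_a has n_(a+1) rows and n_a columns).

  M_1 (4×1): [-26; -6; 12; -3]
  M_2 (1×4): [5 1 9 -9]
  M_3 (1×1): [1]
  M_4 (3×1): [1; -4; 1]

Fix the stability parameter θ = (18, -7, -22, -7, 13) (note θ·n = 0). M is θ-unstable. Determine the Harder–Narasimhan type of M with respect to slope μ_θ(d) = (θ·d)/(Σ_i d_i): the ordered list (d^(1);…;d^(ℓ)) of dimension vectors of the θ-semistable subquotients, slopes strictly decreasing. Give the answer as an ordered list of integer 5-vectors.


Interval decomposition of M: I[1,5], I[2,2]^3, I[5,5]^2.
HN type (ℓ=3): μ^(1)=13; μ^(2)=-9/2; μ^(3)=-7

((0, 0, 0, 0, 3); (1, 1, 1, 1, 0); (0, 3, 0, 0, 0))


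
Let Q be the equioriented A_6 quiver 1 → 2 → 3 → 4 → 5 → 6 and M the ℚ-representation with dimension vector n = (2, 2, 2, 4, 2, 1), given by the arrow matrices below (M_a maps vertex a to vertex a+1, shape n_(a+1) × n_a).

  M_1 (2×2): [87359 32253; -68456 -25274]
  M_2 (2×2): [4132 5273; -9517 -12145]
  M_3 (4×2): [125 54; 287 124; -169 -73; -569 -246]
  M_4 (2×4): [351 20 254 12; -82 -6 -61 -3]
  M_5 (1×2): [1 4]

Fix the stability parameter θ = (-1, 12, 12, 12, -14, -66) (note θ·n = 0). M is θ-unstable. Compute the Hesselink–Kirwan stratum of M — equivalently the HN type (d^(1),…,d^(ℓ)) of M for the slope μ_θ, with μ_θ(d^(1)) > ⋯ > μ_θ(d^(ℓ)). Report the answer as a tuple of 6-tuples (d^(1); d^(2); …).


Via rank(M_{q-1}∘⋯∘M_p): M ≅ I[1,5], I[1,6], I[4,4]^2.
μ_θ-semistable layers: μ^(1)=12; μ^(2)=11/2; μ^(3)=-1; μ^(4)=-15/2

((0, 0, 0, 2, 0, 0); (0, 1, 1, 1, 1, 0); (1, 0, 0, 0, 0, 0); (1, 1, 1, 1, 1, 1))


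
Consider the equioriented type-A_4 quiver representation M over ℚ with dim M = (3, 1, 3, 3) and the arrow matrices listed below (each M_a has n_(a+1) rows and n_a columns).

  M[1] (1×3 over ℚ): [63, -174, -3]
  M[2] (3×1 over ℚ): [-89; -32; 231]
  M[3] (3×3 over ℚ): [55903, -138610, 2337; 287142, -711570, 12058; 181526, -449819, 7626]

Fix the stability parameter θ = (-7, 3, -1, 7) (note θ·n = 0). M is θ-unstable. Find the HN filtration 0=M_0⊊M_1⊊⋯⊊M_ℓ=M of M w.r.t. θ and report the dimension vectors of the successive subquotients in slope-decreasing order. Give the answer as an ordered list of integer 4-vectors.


Barcode: M ≅ I[1,1]^2, I[1,3], I[3,4]^2, I[4,4]. HN layers by μ_θ (4 steps, strictly decreasing):
  μ^(1)=7; μ^(2)=1; μ^(3)=-1; μ^(4)=-7

((0, 0, 0, 3); (0, 1, 1, 0); (0, 0, 2, 0); (3, 0, 0, 0))


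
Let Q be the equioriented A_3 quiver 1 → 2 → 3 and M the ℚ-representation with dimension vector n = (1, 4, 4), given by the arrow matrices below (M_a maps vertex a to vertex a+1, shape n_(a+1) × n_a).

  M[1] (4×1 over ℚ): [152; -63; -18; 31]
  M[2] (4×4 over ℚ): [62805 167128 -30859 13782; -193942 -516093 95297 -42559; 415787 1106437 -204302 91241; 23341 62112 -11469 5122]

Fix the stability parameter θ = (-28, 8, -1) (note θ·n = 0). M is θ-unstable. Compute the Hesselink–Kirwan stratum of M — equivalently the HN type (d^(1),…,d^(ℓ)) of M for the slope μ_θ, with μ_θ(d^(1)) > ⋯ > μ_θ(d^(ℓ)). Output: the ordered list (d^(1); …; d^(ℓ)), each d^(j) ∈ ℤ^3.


Barcode: M ≅ I[1,2], I[2,3]^3, I[3,3]. HN layers by μ_θ (4 steps, strictly decreasing):
  μ^(1)=8; μ^(2)=7/2; μ^(3)=-1; μ^(4)=-28

((0, 1, 0); (0, 3, 3); (0, 0, 1); (1, 0, 0))


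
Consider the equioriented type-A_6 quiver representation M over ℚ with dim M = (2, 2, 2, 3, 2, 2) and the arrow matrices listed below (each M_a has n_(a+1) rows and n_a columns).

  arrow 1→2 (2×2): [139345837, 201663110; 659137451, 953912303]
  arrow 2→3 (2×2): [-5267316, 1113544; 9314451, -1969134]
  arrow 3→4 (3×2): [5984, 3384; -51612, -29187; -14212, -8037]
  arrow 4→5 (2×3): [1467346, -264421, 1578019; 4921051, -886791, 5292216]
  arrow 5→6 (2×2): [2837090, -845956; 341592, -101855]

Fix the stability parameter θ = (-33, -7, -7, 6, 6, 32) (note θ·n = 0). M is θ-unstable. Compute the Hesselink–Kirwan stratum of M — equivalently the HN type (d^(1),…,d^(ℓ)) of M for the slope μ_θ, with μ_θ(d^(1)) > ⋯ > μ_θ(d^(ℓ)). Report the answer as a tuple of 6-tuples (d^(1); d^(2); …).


Barcode: M ≅ I[1,2], I[1,6], I[3,3], I[4,4], I[4,6]. HN layers by μ_θ (4 steps, strictly decreasing):
  μ^(1)=32; μ^(2)=6; μ^(3)=-7; μ^(4)=-33

((0, 0, 0, 0, 0, 2); (0, 0, 0, 3, 2, 0); (0, 2, 2, 0, 0, 0); (2, 0, 0, 0, 0, 0))


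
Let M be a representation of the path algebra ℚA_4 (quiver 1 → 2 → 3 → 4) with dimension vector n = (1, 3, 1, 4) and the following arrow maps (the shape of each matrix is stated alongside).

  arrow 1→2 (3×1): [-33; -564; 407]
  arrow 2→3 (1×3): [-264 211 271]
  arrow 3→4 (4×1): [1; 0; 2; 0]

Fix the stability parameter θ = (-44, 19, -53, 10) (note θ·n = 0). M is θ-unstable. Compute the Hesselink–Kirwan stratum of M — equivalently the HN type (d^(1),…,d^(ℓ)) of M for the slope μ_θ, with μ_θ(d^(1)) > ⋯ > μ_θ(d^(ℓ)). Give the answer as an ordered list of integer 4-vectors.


Via rank(M_{q-1}∘⋯∘M_p): M ≅ I[1,4], I[2,2]^2, I[4,4]^3.
μ_θ-semistable layers: μ^(1)=19; μ^(2)=10; μ^(3)=-17; μ^(4)=-44

((0, 2, 0, 0); (0, 0, 0, 4); (0, 1, 1, 0); (1, 0, 0, 0))


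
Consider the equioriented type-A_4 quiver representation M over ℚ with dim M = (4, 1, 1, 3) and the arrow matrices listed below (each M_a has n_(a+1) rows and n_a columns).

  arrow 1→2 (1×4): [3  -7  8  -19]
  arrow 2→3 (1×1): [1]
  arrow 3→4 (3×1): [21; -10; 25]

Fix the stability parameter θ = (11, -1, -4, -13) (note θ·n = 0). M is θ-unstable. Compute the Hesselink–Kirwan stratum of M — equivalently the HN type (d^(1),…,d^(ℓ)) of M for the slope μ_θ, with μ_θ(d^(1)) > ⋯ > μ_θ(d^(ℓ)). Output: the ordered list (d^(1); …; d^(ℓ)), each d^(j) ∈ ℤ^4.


Barcode: M ≅ I[1,1]^3, I[1,4], I[4,4]^2. HN layers by μ_θ (3 steps, strictly decreasing):
  μ^(1)=11; μ^(2)=-7/4; μ^(3)=-13

((3, 0, 0, 0); (1, 1, 1, 1); (0, 0, 0, 2))


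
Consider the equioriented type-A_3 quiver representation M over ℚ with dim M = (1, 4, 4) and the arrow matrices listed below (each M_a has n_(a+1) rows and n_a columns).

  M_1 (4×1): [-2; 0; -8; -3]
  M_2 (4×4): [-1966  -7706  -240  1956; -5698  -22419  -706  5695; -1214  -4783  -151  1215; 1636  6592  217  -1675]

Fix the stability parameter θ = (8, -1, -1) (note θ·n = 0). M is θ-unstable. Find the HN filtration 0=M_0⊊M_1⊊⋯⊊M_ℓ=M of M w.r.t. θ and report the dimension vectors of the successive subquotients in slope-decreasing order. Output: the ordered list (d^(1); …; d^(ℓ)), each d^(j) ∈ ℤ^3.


Barcode: M ≅ I[1,3], I[2,3]^3. HN layers by μ_θ (2 steps, strictly decreasing):
  μ^(1)=2; μ^(2)=-1

((1, 1, 1); (0, 3, 3))


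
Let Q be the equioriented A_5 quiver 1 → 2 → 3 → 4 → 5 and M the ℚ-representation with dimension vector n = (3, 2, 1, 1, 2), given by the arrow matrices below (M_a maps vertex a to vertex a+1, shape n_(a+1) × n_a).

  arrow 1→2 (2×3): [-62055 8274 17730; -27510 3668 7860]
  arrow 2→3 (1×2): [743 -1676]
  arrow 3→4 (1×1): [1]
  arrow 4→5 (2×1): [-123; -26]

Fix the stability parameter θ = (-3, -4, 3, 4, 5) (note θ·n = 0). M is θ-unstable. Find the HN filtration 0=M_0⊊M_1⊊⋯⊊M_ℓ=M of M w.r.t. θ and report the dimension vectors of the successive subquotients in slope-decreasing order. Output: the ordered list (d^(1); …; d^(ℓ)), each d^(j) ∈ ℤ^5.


Barcode: M ≅ I[1,1]^2, I[1,5], I[2,2], I[5,5]. HN layers by μ_θ (6 steps, strictly decreasing):
  μ^(1)=5; μ^(2)=4; μ^(3)=3; μ^(4)=-3; μ^(5)=-7/2; μ^(6)=-4

((0, 0, 0, 0, 2); (0, 0, 0, 1, 0); (0, 0, 1, 0, 0); (2, 0, 0, 0, 0); (1, 1, 0, 0, 0); (0, 1, 0, 0, 0))


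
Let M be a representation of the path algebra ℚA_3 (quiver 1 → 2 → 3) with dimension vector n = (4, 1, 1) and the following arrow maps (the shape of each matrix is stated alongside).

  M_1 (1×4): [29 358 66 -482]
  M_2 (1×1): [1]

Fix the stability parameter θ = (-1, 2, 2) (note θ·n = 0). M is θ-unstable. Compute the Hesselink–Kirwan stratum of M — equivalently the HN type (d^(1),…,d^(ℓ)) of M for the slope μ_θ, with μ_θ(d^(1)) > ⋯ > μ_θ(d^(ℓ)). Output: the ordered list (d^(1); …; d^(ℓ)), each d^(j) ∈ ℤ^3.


Interval decomposition of M: I[1,1]^3, I[1,3].
HN type (ℓ=2): μ^(1)=2; μ^(2)=-1

((0, 1, 1); (4, 0, 0))


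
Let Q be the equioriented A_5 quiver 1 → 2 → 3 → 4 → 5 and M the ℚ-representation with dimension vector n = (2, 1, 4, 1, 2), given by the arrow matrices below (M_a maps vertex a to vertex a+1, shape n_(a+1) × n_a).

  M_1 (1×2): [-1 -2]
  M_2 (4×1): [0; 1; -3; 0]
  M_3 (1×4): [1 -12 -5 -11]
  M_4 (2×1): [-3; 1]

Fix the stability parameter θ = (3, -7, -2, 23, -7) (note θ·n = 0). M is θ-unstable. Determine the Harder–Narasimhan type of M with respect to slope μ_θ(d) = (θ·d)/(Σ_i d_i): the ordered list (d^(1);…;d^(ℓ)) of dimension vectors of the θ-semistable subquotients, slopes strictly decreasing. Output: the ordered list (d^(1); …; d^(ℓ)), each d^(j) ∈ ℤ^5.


Interval decomposition of M: I[1,1], I[1,5], I[3,3]^3, I[5,5].
HN type (ℓ=4): μ^(1)=8; μ^(2)=3; μ^(3)=-2; μ^(4)=-7

((0, 0, 0, 1, 1); (1, 0, 0, 0, 0); (1, 1, 4, 0, 0); (0, 0, 0, 0, 1))


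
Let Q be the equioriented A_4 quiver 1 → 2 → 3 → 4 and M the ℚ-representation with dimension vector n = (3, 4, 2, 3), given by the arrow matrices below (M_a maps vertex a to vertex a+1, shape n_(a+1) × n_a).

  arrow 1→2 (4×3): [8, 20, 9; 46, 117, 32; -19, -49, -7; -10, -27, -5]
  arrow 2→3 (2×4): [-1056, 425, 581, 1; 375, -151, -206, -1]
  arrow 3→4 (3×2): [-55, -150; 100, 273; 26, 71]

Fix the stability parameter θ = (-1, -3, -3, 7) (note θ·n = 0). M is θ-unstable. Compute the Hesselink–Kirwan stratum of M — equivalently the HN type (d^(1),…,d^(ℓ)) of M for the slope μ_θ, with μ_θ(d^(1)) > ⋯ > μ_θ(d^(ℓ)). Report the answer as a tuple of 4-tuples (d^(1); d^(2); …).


Interval decomposition of M: I[1,2], I[1,4]^2, I[2,2], I[4,4].
HN type (ℓ=4): μ^(1)=7; μ^(2)=-2; μ^(3)=-7/3; μ^(4)=-3

((0, 0, 0, 3); (1, 1, 0, 0); (2, 2, 2, 0); (0, 1, 0, 0))


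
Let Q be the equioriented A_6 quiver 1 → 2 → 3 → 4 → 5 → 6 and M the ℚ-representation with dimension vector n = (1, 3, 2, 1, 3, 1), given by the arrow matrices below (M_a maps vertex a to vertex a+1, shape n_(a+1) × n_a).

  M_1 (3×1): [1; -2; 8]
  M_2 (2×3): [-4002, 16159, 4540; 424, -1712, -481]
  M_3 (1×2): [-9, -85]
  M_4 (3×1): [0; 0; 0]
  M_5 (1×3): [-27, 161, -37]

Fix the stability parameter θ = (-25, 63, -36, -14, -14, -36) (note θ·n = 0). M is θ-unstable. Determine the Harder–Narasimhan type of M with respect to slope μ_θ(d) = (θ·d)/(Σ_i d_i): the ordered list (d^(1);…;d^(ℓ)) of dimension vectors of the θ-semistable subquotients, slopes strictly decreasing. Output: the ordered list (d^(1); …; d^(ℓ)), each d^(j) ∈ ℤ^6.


Interval decomposition of M: I[1,2], I[2,3], I[2,4], I[5,5]^2, I[5,6].
HN type (ℓ=5): μ^(1)=63; μ^(2)=27/2; μ^(3)=13/3; μ^(4)=-14; μ^(5)=-25

((0, 1, 0, 0, 0, 0); (0, 1, 1, 0, 0, 0); (0, 1, 1, 1, 0, 0); (0, 0, 0, 0, 2, 0); (1, 0, 0, 0, 1, 1))


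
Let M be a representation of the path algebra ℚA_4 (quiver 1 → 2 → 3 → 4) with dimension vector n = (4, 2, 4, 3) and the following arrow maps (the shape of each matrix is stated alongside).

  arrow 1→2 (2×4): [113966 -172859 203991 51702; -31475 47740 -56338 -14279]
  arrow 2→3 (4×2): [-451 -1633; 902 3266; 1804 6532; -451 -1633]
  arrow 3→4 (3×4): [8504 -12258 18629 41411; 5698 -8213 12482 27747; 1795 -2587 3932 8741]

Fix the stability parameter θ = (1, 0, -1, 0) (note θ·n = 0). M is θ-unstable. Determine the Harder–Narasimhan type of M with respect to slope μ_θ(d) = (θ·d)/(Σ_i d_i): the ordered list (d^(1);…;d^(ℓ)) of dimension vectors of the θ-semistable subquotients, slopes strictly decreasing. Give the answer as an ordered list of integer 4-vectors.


Barcode: M ≅ I[1,1]^2, I[1,2], I[1,4], I[3,3], I[3,4]^2. HN layers by μ_θ (4 steps, strictly decreasing):
  μ^(1)=1; μ^(2)=1/2; μ^(3)=0; μ^(4)=-1

((2, 0, 0, 0); (1, 1, 0, 0); (1, 1, 1, 3); (0, 0, 3, 0))


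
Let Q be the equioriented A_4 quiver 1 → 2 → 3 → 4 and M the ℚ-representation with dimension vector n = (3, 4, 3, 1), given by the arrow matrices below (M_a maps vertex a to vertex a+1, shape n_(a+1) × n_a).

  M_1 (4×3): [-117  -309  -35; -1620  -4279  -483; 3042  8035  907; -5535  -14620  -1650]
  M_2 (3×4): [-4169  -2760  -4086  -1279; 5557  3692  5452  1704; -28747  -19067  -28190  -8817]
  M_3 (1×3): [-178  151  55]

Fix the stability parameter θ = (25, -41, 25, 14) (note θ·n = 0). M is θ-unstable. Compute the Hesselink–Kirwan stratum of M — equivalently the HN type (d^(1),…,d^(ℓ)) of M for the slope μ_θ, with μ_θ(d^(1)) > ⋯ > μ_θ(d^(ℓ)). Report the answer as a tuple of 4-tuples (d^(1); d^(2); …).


Via rank(M_{q-1}∘⋯∘M_p): M ≅ I[1,1], I[1,3], I[1,4], I[2,2], I[2,3].
μ_θ-semistable layers: μ^(1)=25; μ^(2)=39/2; μ^(3)=-8; μ^(4)=-41

((1, 0, 2, 0); (0, 0, 1, 1); (2, 2, 0, 0); (0, 2, 0, 0))


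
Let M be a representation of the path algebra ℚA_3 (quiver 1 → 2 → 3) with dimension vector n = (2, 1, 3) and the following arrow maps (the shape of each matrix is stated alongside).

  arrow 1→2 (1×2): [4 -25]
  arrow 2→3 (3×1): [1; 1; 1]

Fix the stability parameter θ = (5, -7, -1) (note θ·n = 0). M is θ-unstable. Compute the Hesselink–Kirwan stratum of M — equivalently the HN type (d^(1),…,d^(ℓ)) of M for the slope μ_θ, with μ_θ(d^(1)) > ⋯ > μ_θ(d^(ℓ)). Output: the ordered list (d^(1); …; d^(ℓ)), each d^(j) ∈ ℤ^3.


Via rank(M_{q-1}∘⋯∘M_p): M ≅ I[1,1], I[1,3], I[3,3]^2.
μ_θ-semistable layers: μ^(1)=5; μ^(2)=-1

((1, 0, 0); (1, 1, 3))


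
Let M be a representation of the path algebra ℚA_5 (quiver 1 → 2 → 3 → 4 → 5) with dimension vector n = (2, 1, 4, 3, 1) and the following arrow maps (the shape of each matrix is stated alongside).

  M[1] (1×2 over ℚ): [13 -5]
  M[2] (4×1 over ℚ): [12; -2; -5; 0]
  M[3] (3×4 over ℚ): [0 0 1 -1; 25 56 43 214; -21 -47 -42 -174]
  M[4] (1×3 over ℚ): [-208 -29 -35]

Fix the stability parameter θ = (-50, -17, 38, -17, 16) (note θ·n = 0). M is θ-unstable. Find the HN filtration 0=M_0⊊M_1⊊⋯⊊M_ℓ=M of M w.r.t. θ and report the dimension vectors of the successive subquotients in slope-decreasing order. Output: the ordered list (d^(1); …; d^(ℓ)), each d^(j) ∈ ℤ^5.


Barcode: M ≅ I[1,1], I[1,5], I[3,3], I[3,4]^2. HN layers by μ_θ (5 steps, strictly decreasing):
  μ^(1)=38; μ^(2)=16; μ^(3)=21/2; μ^(4)=-17; μ^(5)=-50

((0, 0, 1, 0, 0); (0, 0, 0, 0, 1); (0, 0, 3, 3, 0); (0, 1, 0, 0, 0); (2, 0, 0, 0, 0))


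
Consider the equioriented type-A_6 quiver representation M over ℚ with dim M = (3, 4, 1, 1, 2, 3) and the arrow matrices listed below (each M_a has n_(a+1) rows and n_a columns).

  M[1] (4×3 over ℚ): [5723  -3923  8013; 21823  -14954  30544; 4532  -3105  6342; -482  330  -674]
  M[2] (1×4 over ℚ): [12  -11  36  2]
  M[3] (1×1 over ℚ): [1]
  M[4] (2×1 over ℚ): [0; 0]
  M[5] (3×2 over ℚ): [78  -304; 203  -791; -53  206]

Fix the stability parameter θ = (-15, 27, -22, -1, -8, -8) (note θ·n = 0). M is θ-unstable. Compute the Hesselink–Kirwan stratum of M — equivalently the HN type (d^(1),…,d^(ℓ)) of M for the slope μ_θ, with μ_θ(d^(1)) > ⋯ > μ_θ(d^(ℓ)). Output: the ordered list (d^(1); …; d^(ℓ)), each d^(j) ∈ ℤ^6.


Via rank(M_{q-1}∘⋯∘M_p): M ≅ I[1,2]^2, I[1,4], I[2,2], I[5,6]^2, I[6,6].
μ_θ-semistable layers: μ^(1)=27; μ^(2)=4/3; μ^(3)=-8; μ^(4)=-15

((0, 3, 0, 0, 0, 0); (0, 1, 1, 1, 0, 0); (0, 0, 0, 0, 2, 3); (3, 0, 0, 0, 0, 0))


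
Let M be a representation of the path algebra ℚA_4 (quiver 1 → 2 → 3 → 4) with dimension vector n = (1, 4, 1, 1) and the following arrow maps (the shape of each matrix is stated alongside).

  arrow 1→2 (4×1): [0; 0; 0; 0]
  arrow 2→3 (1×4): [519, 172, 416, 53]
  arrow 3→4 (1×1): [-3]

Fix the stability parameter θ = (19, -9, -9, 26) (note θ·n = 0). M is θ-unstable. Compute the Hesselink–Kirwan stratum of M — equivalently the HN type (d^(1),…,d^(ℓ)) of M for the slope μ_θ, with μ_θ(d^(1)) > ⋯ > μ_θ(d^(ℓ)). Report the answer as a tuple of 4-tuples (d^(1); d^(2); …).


Barcode: M ≅ I[1,1], I[2,2]^3, I[2,4]. HN layers by μ_θ (3 steps, strictly decreasing):
  μ^(1)=26; μ^(2)=19; μ^(3)=-9

((0, 0, 0, 1); (1, 0, 0, 0); (0, 4, 1, 0))


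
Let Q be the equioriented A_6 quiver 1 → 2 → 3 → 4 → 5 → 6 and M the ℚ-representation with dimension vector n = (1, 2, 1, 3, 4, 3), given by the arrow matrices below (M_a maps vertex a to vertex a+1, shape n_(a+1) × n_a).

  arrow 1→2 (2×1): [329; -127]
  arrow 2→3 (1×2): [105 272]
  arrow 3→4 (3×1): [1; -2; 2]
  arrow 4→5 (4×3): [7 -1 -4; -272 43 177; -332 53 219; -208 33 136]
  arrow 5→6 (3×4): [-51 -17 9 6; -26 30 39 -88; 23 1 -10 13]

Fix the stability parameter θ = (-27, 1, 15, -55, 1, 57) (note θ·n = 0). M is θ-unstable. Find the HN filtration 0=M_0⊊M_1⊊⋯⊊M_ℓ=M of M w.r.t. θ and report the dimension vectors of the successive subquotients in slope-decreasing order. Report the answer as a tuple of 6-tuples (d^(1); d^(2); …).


Barcode: M ≅ I[1,6], I[2,2], I[4,6]^2, I[5,5]. HN layers by μ_θ (5 steps, strictly decreasing):
  μ^(1)=57; μ^(2)=1; μ^(3)=-13; μ^(4)=-27; μ^(5)=-55

((0, 0, 0, 0, 0, 3); (0, 1, 0, 0, 4, 0); (0, 1, 1, 1, 0, 0); (1, 0, 0, 0, 0, 0); (0, 0, 0, 2, 0, 0))


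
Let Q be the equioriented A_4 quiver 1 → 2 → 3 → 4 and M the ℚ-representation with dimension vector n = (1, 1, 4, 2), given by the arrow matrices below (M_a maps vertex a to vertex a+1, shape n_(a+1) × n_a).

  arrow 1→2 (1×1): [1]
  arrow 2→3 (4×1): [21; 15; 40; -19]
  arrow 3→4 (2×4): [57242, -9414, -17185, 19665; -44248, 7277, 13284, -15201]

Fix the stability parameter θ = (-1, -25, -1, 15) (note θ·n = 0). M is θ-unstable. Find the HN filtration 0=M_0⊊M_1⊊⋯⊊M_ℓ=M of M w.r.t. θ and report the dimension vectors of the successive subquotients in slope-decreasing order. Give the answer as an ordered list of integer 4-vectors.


Barcode: M ≅ I[1,4], I[3,3]^2, I[3,4]. HN layers by μ_θ (3 steps, strictly decreasing):
  μ^(1)=15; μ^(2)=-1; μ^(3)=-13

((0, 0, 0, 2); (0, 0, 4, 0); (1, 1, 0, 0))


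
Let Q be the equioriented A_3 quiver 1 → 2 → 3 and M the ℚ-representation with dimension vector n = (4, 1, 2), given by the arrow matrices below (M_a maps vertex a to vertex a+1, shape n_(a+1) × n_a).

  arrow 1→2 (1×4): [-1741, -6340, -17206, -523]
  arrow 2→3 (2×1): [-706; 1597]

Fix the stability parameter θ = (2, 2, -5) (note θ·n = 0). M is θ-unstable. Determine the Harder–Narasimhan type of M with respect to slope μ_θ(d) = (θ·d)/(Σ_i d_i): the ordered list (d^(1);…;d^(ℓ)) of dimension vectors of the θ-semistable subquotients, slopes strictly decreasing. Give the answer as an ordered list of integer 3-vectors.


Interval decomposition of M: I[1,1]^3, I[1,3], I[3,3].
HN type (ℓ=3): μ^(1)=2; μ^(2)=-1/3; μ^(3)=-5

((3, 0, 0); (1, 1, 1); (0, 0, 1))


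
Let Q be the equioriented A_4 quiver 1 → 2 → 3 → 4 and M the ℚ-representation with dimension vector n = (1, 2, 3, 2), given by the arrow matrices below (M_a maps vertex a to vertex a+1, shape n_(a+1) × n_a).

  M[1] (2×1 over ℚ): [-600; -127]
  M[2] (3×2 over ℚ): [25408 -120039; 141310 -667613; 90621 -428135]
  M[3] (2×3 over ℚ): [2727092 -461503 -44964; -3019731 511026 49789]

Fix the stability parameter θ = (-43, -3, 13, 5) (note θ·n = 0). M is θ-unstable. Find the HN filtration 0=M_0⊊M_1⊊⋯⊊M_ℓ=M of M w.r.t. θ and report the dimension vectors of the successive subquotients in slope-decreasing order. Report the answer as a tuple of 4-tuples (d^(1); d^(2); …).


Interval decomposition of M: I[1,4], I[2,4], I[3,3].
HN type (ℓ=4): μ^(1)=13; μ^(2)=9; μ^(3)=-3; μ^(4)=-43

((0, 0, 1, 0); (0, 0, 2, 2); (0, 2, 0, 0); (1, 0, 0, 0))


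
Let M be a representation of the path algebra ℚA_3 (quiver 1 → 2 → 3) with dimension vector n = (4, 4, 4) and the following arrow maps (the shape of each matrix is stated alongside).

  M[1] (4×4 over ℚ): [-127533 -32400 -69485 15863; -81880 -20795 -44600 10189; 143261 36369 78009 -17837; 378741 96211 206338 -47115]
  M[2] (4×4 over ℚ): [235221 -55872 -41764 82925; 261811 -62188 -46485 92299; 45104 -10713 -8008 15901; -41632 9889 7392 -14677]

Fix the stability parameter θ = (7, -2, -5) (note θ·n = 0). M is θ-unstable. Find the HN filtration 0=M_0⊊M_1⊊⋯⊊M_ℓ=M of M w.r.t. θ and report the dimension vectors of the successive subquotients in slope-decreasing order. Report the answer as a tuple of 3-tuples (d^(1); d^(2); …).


Barcode: M ≅ I[1,2], I[1,3]^3, I[3,3]. HN layers by μ_θ (3 steps, strictly decreasing):
  μ^(1)=5/2; μ^(2)=0; μ^(3)=-5

((1, 1, 0); (3, 3, 3); (0, 0, 1))


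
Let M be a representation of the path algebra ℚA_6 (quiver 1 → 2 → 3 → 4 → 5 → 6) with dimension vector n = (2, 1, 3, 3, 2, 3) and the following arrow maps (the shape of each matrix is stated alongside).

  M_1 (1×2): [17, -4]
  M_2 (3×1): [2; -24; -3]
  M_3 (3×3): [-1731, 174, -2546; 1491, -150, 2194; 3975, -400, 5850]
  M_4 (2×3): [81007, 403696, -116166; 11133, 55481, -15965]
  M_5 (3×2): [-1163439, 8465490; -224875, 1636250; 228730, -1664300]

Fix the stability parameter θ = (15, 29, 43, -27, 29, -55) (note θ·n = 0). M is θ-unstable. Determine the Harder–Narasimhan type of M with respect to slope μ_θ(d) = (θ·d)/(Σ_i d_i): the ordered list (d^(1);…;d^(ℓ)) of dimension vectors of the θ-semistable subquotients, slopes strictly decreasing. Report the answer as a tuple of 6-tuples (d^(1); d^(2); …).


Via rank(M_{q-1}∘⋯∘M_p): M ≅ I[1,1], I[1,3], I[3,5], I[3,6], I[4,4], I[6,6]^2.
μ_θ-semistable layers: μ^(1)=43; μ^(2)=29; μ^(3)=15; μ^(4)=8; μ^(5)=-5/2; μ^(6)=-27; μ^(7)=-55

((0, 0, 1, 0, 0, 0); (0, 1, 0, 0, 1, 0); (2, 0, 0, 0, 0, 0); (0, 0, 1, 1, 0, 0); (0, 0, 1, 1, 1, 1); (0, 0, 0, 1, 0, 0); (0, 0, 0, 0, 0, 2))


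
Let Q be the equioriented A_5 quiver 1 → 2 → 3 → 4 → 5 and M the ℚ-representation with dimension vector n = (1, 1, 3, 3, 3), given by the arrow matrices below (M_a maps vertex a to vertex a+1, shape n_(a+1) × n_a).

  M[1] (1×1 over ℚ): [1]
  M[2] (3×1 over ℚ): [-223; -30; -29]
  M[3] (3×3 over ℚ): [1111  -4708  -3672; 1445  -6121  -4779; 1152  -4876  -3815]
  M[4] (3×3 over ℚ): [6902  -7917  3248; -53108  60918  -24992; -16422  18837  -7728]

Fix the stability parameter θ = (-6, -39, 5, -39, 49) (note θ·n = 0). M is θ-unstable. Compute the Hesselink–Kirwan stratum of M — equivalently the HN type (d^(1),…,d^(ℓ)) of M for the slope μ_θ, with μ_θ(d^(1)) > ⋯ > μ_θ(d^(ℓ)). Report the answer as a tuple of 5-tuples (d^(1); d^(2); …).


Barcode: M ≅ I[1,4], I[3,4], I[3,5], I[5,5]^2. HN layers by μ_θ (3 steps, strictly decreasing):
  μ^(1)=49; μ^(2)=-17; μ^(3)=-45/2

((0, 0, 0, 0, 3); (0, 0, 3, 3, 0); (1, 1, 0, 0, 0))


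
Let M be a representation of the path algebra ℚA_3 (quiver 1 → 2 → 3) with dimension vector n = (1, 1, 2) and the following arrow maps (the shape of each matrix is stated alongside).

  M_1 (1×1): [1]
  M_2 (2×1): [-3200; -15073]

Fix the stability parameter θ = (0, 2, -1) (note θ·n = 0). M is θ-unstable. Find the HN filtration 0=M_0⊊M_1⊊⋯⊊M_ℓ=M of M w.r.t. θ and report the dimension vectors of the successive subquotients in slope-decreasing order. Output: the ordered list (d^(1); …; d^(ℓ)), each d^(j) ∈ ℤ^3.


Barcode: M ≅ I[1,3], I[3,3]. HN layers by μ_θ (3 steps, strictly decreasing):
  μ^(1)=1/2; μ^(2)=0; μ^(3)=-1

((0, 1, 1); (1, 0, 0); (0, 0, 1))


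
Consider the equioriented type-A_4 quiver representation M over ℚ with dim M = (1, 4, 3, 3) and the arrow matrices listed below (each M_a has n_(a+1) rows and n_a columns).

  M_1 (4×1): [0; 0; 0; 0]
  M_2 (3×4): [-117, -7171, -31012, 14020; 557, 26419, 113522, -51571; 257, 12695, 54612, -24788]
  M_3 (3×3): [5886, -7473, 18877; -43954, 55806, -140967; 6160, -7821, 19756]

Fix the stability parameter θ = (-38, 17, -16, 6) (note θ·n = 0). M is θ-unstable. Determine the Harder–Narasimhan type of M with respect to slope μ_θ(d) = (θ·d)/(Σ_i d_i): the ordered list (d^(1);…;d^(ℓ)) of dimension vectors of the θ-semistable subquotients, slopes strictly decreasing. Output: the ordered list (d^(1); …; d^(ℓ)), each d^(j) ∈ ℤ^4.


Barcode: M ≅ I[1,1], I[2,2]^2, I[2,4]^2, I[3,3], I[4,4]. HN layers by μ_θ (5 steps, strictly decreasing):
  μ^(1)=17; μ^(2)=6; μ^(3)=1/2; μ^(4)=-16; μ^(5)=-38

((0, 2, 0, 0); (0, 0, 0, 3); (0, 2, 2, 0); (0, 0, 1, 0); (1, 0, 0, 0))


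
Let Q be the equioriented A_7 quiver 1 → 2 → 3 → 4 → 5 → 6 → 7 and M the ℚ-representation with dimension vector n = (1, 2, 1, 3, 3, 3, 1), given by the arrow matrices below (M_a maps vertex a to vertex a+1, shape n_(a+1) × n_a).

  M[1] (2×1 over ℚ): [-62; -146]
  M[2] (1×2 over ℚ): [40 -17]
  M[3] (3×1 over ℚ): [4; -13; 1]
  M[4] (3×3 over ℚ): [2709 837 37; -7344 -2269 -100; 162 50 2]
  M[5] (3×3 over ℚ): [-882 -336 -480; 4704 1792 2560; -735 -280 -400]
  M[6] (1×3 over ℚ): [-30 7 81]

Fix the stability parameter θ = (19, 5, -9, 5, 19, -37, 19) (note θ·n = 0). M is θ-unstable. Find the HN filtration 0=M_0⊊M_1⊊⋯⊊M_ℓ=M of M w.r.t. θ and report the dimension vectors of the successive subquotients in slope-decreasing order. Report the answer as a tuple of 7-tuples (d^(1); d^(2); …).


Barcode: M ≅ I[1,5], I[2,2], I[4,4], I[4,7], I[5,5], I[6,6]^2. HN layers by μ_θ (4 steps, strictly decreasing):
  μ^(1)=19; μ^(2)=5; μ^(3)=-13/3; μ^(4)=-37

((0, 0, 0, 0, 2, 0, 1); (1, 2, 1, 2, 0, 0, 0); (0, 0, 0, 1, 1, 1, 0); (0, 0, 0, 0, 0, 2, 0))


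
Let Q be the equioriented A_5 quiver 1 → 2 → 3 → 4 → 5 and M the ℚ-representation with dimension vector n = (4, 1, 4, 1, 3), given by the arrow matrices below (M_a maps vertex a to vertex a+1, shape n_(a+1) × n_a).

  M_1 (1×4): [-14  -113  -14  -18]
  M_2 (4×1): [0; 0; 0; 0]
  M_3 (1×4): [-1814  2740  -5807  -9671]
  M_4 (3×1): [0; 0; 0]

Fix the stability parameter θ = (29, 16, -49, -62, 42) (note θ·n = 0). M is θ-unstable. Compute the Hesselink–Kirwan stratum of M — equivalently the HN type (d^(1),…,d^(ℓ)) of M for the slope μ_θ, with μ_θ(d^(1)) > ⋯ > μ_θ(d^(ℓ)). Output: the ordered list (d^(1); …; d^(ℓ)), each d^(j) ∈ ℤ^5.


Via rank(M_{q-1}∘⋯∘M_p): M ≅ I[1,1]^3, I[1,2], I[3,3]^3, I[3,4], I[5,5]^3.
μ_θ-semistable layers: μ^(1)=42; μ^(2)=29; μ^(3)=45/2; μ^(4)=-49; μ^(5)=-111/2

((0, 0, 0, 0, 3); (3, 0, 0, 0, 0); (1, 1, 0, 0, 0); (0, 0, 3, 0, 0); (0, 0, 1, 1, 0))


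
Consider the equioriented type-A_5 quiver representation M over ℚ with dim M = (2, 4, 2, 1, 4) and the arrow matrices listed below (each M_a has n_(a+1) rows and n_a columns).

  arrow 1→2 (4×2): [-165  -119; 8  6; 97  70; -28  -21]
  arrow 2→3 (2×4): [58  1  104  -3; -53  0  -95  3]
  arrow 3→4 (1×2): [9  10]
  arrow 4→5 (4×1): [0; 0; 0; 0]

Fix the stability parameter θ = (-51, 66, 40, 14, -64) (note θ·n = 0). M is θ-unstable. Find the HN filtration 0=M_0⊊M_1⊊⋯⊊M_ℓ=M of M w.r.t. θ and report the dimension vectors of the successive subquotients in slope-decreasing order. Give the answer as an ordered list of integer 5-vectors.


Barcode: M ≅ I[1,3], I[1,4], I[2,2]^2, I[5,5]^4. HN layers by μ_θ (5 steps, strictly decreasing):
  μ^(1)=66; μ^(2)=53; μ^(3)=40; μ^(4)=-51; μ^(5)=-64

((0, 2, 0, 0, 0); (0, 1, 1, 0, 0); (0, 1, 1, 1, 0); (2, 0, 0, 0, 0); (0, 0, 0, 0, 4))


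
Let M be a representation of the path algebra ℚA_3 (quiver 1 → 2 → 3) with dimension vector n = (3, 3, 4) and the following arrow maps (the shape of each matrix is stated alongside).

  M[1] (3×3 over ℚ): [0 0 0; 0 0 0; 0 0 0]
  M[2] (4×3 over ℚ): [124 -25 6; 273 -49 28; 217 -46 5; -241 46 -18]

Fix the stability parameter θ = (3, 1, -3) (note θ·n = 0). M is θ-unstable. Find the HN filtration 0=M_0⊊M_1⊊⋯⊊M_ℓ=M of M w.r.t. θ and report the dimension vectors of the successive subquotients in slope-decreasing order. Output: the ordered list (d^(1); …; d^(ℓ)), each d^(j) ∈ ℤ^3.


Barcode: M ≅ I[1,1]^3, I[2,3]^3, I[3,3]. HN layers by μ_θ (3 steps, strictly decreasing):
  μ^(1)=3; μ^(2)=-1; μ^(3)=-3

((3, 0, 0); (0, 3, 3); (0, 0, 1))


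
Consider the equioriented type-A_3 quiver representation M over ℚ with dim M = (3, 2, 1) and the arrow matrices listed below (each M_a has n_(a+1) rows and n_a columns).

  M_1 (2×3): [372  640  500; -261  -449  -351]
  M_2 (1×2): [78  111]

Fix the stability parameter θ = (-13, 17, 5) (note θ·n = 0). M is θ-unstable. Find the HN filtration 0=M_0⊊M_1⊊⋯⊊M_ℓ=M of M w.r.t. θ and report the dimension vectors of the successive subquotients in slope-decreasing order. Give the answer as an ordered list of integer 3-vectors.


Barcode: M ≅ I[1,1], I[1,2], I[1,3]. HN layers by μ_θ (3 steps, strictly decreasing):
  μ^(1)=17; μ^(2)=11; μ^(3)=-13

((0, 1, 0); (0, 1, 1); (3, 0, 0))


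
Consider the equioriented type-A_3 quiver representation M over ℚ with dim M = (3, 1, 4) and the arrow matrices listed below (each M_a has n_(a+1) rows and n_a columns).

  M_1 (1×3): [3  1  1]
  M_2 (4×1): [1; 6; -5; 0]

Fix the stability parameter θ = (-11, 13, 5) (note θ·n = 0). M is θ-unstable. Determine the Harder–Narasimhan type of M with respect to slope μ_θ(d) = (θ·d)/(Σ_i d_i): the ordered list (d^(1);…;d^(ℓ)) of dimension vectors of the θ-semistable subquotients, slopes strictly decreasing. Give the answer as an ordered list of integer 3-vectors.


Interval decomposition of M: I[1,1]^2, I[1,3], I[3,3]^3.
HN type (ℓ=3): μ^(1)=9; μ^(2)=5; μ^(3)=-11

((0, 1, 1); (0, 0, 3); (3, 0, 0))
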